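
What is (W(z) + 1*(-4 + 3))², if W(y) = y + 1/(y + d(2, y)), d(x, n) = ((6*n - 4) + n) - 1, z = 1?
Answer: ⅑ ≈ 0.11111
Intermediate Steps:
d(x, n) = -5 + 7*n (d(x, n) = ((-4 + 6*n) + n) - 1 = (-4 + 7*n) - 1 = -5 + 7*n)
W(y) = y + 1/(-5 + 8*y) (W(y) = y + 1/(y + (-5 + 7*y)) = y + 1/(-5 + 8*y))
(W(z) + 1*(-4 + 3))² = ((1 - 5*1 + 8*1²)/(-5 + 8*1) + 1*(-4 + 3))² = ((1 - 5 + 8*1)/(-5 + 8) + 1*(-1))² = ((1 - 5 + 8)/3 - 1)² = ((⅓)*4 - 1)² = (4/3 - 1)² = (⅓)² = ⅑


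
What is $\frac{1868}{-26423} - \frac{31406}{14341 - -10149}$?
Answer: $- \frac{437794029}{323549635} \approx -1.3531$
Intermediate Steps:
$\frac{1868}{-26423} - \frac{31406}{14341 - -10149} = 1868 \left(- \frac{1}{26423}\right) - \frac{31406}{14341 + 10149} = - \frac{1868}{26423} - \frac{31406}{24490} = - \frac{1868}{26423} - \frac{15703}{12245} = - \frac{437794029}{323549635}$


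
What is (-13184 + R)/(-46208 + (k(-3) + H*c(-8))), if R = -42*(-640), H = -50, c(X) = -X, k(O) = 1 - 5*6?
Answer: -13696/46637 ≈ -0.29367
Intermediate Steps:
k(O) = -29 (k(O) = 1 - 30 = -29)
R = 26880
(-13184 + R)/(-46208 + (k(-3) + H*c(-8))) = (-13184 + 26880)/(-46208 + (-29 - (-50)*(-8))) = 13696/(-46208 + (-29 - 50*8)) = 13696/(-46208 + (-29 - 400)) = 13696/(-46208 - 429) = 13696/(-46637) = 13696*(-1/46637) = -13696/46637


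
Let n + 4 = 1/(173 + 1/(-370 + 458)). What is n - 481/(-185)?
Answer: -21227/15225 ≈ -1.3942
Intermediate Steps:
n = -60812/15225 (n = -4 + 1/(173 + 1/(-370 + 458)) = -4 + 1/(173 + 1/88) = -4 + 1/(15225/88) = -4 + 88/15225 = -60812/15225 ≈ -3.9942)
n - 481/(-185) = -60812/15225 - 481/(-185) = -60812/15225 - 481*(-1/185) = -60812/15225 + 13/5 = -21227/15225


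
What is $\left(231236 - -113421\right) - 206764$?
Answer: $137893$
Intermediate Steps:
$\left(231236 - -113421\right) - 206764 = \left(231236 + 113421\right) - 206764 = 344657 - 206764 = 137893$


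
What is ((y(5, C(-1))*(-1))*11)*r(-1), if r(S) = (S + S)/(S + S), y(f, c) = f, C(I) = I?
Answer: -55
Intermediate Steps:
r(S) = 1 (r(S) = (2*S)/((2*S)) = (2*S)*(1/(2*S)) = 1)
((y(5, C(-1))*(-1))*11)*r(-1) = ((5*(-1))*11)*1 = -5*11*1 = -55*1 = -55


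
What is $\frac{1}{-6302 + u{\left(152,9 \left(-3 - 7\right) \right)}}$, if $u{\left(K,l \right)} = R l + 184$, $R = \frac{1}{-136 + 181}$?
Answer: $- \frac{1}{6120} \approx -0.0001634$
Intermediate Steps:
$R = \frac{1}{45} \approx 0.022222$
$u{\left(K,l \right)} = 184 + \frac{l}{45}$ ($u{\left(K,l \right)} = \frac{l}{45} + 184 = 184 + \frac{l}{45}$)
$\frac{1}{-6302 + u{\left(152,9 \left(-3 - 7\right) \right)}} = \frac{1}{-6302 + \left(184 + \frac{9 \left(-3 - 7\right)}{45}\right)} = \frac{1}{-6302 + \left(184 + \frac{9 \left(-10\right)}{45}\right)} = \frac{1}{-6302 + \left(184 + \frac{1}{45} \left(-90\right)\right)} = \frac{1}{-6302 + \left(184 - 2\right)} = \frac{1}{-6302 + 182} = \frac{1}{-6120} = - \frac{1}{6120}$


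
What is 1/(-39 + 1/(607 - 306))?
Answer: -301/11738 ≈ -0.025643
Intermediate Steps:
1/(-39 + 1/(607 - 306)) = 1/(-39 + 1/301) = 1/(-11738/301) = -301/11738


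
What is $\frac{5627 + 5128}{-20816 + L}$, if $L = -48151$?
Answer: $- \frac{1195}{7663} \approx -0.15594$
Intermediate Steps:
$\frac{5627 + 5128}{-20816 + L} = \frac{5627 + 5128}{-20816 - 48151} = \frac{10755}{-68967} = 10755 \left(- \frac{1}{68967}\right) = - \frac{1195}{7663}$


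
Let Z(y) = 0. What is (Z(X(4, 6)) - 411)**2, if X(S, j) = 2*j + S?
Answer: 168921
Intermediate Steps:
X(S, j) = S + 2*j
(Z(X(4, 6)) - 411)**2 = (0 - 411)**2 = (-411)**2 = 168921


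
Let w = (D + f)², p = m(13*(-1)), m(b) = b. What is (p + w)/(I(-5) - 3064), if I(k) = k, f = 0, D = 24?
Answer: -563/3069 ≈ -0.18345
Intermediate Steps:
p = -13 (p = 13*(-1) = -13)
w = 576 (w = (24 + 0)² = 24² = 576)
(p + w)/(I(-5) - 3064) = (-13 + 576)/(-5 - 3064) = 563/(-3069) = 563*(-1/3069) = -563/3069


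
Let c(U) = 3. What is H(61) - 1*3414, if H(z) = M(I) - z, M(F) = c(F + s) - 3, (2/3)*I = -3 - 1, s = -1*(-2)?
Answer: -3475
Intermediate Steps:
s = 2
I = -6 (I = 3*(-3 - 1)/2 = (3/2)*(-4) = -6)
M(F) = 0 (M(F) = 3 - 3 = 0)
H(z) = -z (H(z) = 0 - z = -z)
H(61) - 1*3414 = -1*61 - 1*3414 = -61 - 3414 = -3475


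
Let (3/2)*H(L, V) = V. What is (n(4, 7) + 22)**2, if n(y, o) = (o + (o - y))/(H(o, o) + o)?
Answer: 25600/49 ≈ 522.45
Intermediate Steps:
H(L, V) = 2*V/3
n(y, o) = 3*(-y + 2*o)/(5*o) (n(y, o) = (o + (o - y))/(2*o/3 + o) = (-y + 2*o)/((5*o/3)) = (-y + 2*o)*(3/(5*o)) = 3*(-y + 2*o)/(5*o))
(n(4, 7) + 22)**2 = ((3/5)*(-1*4 + 2*7)/7 + 22)**2 = ((3/5)*(1/7)*(-4 + 14) + 22)**2 = ((3/5)*(1/7)*10 + 22)**2 = (6/7 + 22)**2 = (160/7)**2 = 25600/49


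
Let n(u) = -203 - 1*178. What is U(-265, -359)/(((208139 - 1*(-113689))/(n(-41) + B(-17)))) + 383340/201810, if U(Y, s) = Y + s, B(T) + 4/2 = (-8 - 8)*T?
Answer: 29347802/13877801 ≈ 2.1147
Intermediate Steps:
B(T) = -2 - 16*T (B(T) = -2 + (-8 - 8)*T = -2 - 16*T)
n(u) = -381 (n(u) = -203 - 178 = -381)
U(-265, -359)/(((208139 - 1*(-113689))/(n(-41) + B(-17)))) + 383340/201810 = (-265 - 359)/(((208139 - 1*(-113689))/(-381 + (-2 - 16*(-17))))) + 383340/201810 = -624*(-381 + (-2 + 272))/(208139 + 113689) + 383340*(1/201810) = -624/(321828/(-381 + 270)) + 12778/6727 = -624/(321828/(-111)) + 12778/6727 = -624/(321828*(-1/111)) + 12778/6727 = -624/(-107276/37) + 12778/6727 = -624*(-37/107276) + 12778/6727 = 444/2063 + 12778/6727 = 29347802/13877801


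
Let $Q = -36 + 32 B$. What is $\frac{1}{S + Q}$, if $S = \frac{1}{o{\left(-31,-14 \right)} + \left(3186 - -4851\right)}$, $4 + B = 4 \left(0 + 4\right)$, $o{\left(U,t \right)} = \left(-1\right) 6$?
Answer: $\frac{8031}{2794789} \approx 0.0028736$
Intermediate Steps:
$o{\left(U,t \right)} = -6$
$B = 12$ ($B = -4 + 4 \left(0 + 4\right) = -4 + 4 \cdot 4 = -4 + 16 = 12$)
$S = \frac{1}{8031}$ ($S = \frac{1}{-6 + \left(3186 - -4851\right)} = \frac{1}{-6 + \left(3186 + 4851\right)} = \frac{1}{-6 + 8037} = \frac{1}{8031} \approx 0.00012452$)
$Q = 348$ ($Q = -36 + 32 \cdot 12 = -36 + 384 = 348$)
$\frac{1}{S + Q} = \frac{1}{\frac{1}{8031} + 348} = \frac{1}{\frac{2794789}{8031}} = \frac{8031}{2794789}$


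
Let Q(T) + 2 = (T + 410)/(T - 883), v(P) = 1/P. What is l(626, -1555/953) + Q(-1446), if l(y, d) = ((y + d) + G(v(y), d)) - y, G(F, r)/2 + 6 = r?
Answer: -40950995/2219537 ≈ -18.450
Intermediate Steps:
v(P) = 1/P
G(F, r) = -12 + 2*r
Q(T) = -2 + (410 + T)/(-883 + T) (Q(T) = -2 + (T + 410)/(T - 883) = -2 + (410 + T)/(-883 + T))
l(y, d) = -12 + 3*d (l(y, d) = ((y + d) + (-12 + 2*d)) - y = ((d + y) + (-12 + 2*d)) - y = (-12 + y + 3*d) - y = -12 + 3*d)
l(626, -1555/953) + Q(-1446) = (-12 + 3*(-1555/953)) + (2176 - 1*(-1446))/(-883 - 1446) = (-12 + 3*(-1555*1/953)) + (2176 + 1446)/(-2329) = (-12 + 3*(-1555/953)) - 1/2329*3622 = (-12 - 4665/953) - 3622/2329 = -16101/953 - 3622/2329 = -40950995/2219537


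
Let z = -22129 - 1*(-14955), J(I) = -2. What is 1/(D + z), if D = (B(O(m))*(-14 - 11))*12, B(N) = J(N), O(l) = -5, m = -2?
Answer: -1/6574 ≈ -0.00015211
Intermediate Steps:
B(N) = -2
z = -7174 (z = -22129 + 14955 = -7174)
D = 600 (D = -2*(-14 - 11)*12 = -2*(-25)*12 = 50*12 = 600)
1/(D + z) = 1/(600 - 7174) = 1/(-6574) = -1/6574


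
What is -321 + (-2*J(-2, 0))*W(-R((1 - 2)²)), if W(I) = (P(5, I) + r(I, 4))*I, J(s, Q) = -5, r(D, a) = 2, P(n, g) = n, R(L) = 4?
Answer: -601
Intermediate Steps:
W(I) = 7*I (W(I) = (5 + 2)*I = 7*I)
-321 + (-2*J(-2, 0))*W(-R((1 - 2)²)) = -321 + (-2*(-5))*(7*(-1*4)) = -321 + 10*(7*(-4)) = -321 + 10*(-28) = -321 - 280 = -601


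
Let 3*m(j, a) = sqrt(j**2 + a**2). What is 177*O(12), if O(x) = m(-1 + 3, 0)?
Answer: 118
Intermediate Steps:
m(j, a) = sqrt(a**2 + j**2)/3 (m(j, a) = sqrt(j**2 + a**2)/3 = sqrt(a**2 + j**2)/3)
O(x) = 2/3 (O(x) = sqrt(0**2 + (-1 + 3)**2)/3 = sqrt(0 + 2**2)/3 = sqrt(0 + 4)/3 = sqrt(4)/3 = (1/3)*2 = 2/3)
177*O(12) = 177*(2/3) = 118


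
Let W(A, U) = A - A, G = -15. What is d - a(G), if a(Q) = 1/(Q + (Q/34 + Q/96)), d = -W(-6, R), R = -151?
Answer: 544/8485 ≈ 0.064113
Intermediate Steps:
W(A, U) = 0
d = 0 (d = -1*0 = 0)
a(Q) = 1632/(1697*Q) (a(Q) = 1/(Q + (Q*(1/34) + Q*(1/96))) = 1/(Q + (Q/34 + Q/96)) = 1/(Q + 65*Q/1632) = 1/(1697*Q/1632) = 1632/(1697*Q))
d - a(G) = 0 - 1632/(1697*(-15)) = 0 - 1632*(-1)/(1697*15) = 0 - 1*(-544/8485) = 0 + 544/8485 = 544/8485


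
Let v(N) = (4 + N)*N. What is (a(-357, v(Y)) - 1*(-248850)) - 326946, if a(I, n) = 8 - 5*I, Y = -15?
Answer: -76303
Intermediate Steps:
v(N) = N*(4 + N)
(a(-357, v(Y)) - 1*(-248850)) - 326946 = ((8 - 5*(-357)) - 1*(-248850)) - 326946 = ((8 + 1785) + 248850) - 326946 = (1793 + 248850) - 326946 = 250643 - 326946 = -76303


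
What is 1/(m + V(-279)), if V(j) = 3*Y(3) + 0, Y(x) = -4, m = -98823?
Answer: -1/98835 ≈ -1.0118e-5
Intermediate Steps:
V(j) = -12 (V(j) = 3*(-4) + 0 = -12 + 0 = -12)
1/(m + V(-279)) = 1/(-98823 - 12) = 1/(-98835) = -1/98835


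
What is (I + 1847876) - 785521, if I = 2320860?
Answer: 3383215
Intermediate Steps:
(I + 1847876) - 785521 = (2320860 + 1847876) - 785521 = 4168736 - 785521 = 3383215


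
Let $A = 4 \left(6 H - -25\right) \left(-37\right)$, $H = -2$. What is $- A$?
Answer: $1924$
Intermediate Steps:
$A = -1924$ ($A = 4 \left(6 \left(-2\right) - -25\right) \left(-37\right) = 4 \left(-12 + 25\right) \left(-37\right) = 4 \cdot 13 \left(-37\right) = 52 \left(-37\right) = -1924$)
$- A = \left(-1\right) \left(-1924\right) = 1924$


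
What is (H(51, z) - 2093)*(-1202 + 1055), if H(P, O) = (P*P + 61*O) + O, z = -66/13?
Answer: -369264/13 ≈ -28405.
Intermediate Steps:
z = -66/13 (z = -66*1/13 = -66/13 ≈ -5.0769)
H(P, O) = P² + 62*O (H(P, O) = (P² + 61*O) + O = P² + 62*O)
(H(51, z) - 2093)*(-1202 + 1055) = ((51² + 62*(-66/13)) - 2093)*(-1202 + 1055) = ((2601 - 4092/13) - 2093)*(-147) = (29721/13 - 2093)*(-147) = (2512/13)*(-147) = -369264/13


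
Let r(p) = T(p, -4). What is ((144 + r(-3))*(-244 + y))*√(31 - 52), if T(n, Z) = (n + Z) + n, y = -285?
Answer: -70886*I*√21 ≈ -3.2484e+5*I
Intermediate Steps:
T(n, Z) = Z + 2*n (T(n, Z) = (Z + n) + n = Z + 2*n)
r(p) = -4 + 2*p
((144 + r(-3))*(-244 + y))*√(31 - 52) = ((144 + (-4 + 2*(-3)))*(-244 - 285))*√(31 - 52) = ((144 + (-4 - 6))*(-529))*√(-21) = ((144 - 10)*(-529))*(I*√21) = (134*(-529))*(I*√21) = -70886*I*√21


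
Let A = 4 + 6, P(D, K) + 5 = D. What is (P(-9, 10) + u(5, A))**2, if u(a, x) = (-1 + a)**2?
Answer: 4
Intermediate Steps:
P(D, K) = -5 + D
A = 10
(P(-9, 10) + u(5, A))**2 = ((-5 - 9) + (-1 + 5)**2)**2 = (-14 + 4**2)**2 = (-14 + 16)**2 = 2**2 = 4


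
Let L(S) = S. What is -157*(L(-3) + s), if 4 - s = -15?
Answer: -2512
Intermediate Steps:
s = 19 (s = 4 - 1*(-15) = 4 + 15 = 19)
-157*(L(-3) + s) = -157*(-3 + 19) = -157*16 = -2512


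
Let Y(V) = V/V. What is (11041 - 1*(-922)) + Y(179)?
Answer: 11964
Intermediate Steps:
Y(V) = 1
(11041 - 1*(-922)) + Y(179) = (11041 - 1*(-922)) + 1 = (11041 + 922) + 1 = 11963 + 1 = 11964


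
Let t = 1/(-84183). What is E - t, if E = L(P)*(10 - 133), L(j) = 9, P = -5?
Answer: -93190580/84183 ≈ -1107.0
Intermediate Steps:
t = -1/84183 ≈ -1.1879e-5
E = -1107 (E = 9*(10 - 133) = 9*(-123) = -1107)
E - t = -1107 - 1*(-1/84183) = -1107 + 1/84183 = -93190580/84183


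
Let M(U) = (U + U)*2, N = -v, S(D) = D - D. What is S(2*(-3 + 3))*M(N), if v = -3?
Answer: 0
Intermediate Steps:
S(D) = 0
N = 3 (N = -1*(-3) = 3)
M(U) = 4*U (M(U) = (2*U)*2 = 4*U)
S(2*(-3 + 3))*M(N) = 0*(4*3) = 0*12 = 0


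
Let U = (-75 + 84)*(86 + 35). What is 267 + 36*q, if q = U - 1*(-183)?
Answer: 46059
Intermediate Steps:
U = 1089 (U = 9*121 = 1089)
q = 1272 (q = 1089 - 1*(-183) = 1089 + 183 = 1272)
267 + 36*q = 267 + 36*1272 = 267 + 45792 = 46059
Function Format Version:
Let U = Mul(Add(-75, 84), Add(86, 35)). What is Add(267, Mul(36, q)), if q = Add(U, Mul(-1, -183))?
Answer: 46059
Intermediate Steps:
U = 1089 (U = Mul(9, 121) = 1089)
q = 1272 (q = Add(1089, Mul(-1, -183)) = Add(1089, 183) = 1272)
Add(267, Mul(36, q)) = Add(267, Mul(36, 1272)) = Add(267, 45792) = 46059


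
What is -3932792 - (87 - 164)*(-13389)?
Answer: -4963745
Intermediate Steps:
-3932792 - (87 - 164)*(-13389) = -3932792 - (-77)*(-13389) = -3932792 - 1*1030953 = -3932792 - 1030953 = -4963745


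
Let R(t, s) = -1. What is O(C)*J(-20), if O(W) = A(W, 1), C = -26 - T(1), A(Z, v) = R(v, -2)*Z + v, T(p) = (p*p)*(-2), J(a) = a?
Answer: -500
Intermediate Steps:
T(p) = -2*p² (T(p) = p²*(-2) = -2*p²)
A(Z, v) = v - Z (A(Z, v) = -Z + v = v - Z)
C = -24 (C = -26 - (-2)*1² = -26 - (-2) = -26 - 1*(-2) = -26 + 2 = -24)
O(W) = 1 - W
O(C)*J(-20) = (1 - 1*(-24))*(-20) = (1 + 24)*(-20) = 25*(-20) = -500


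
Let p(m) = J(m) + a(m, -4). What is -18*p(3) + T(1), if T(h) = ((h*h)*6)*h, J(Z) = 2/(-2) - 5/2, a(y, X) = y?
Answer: 15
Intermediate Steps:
J(Z) = -7/2 (J(Z) = 2*(-1/2) - 5*1/2 = -1 - 5/2 = -7/2)
p(m) = -7/2 + m
T(h) = 6*h**3 (T(h) = (h**2*6)*h = (6*h**2)*h = 6*h**3)
-18*p(3) + T(1) = -18*(-7/2 + 3) + 6*1**3 = -18*(-1/2) + 6*1 = 9 + 6 = 15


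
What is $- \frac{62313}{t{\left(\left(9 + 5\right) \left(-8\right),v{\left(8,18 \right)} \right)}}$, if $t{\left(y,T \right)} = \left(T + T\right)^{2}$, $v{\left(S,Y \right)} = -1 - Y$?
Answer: $- \frac{62313}{1444} \approx -43.153$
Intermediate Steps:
$t{\left(y,T \right)} = 4 T^{2}$ ($t{\left(y,T \right)} = \left(2 T\right)^{2} = 4 T^{2}$)
$- \frac{62313}{t{\left(\left(9 + 5\right) \left(-8\right),v{\left(8,18 \right)} \right)}} = - \frac{62313}{4 \left(-1 - 18\right)^{2}} = - \frac{62313}{4 \left(-19\right)^{2}} = - \frac{62313}{4 \cdot 361} = - \frac{62313}{1444}$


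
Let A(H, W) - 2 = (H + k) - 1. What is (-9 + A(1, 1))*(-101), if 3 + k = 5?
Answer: 505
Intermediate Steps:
k = 2 (k = -3 + 5 = 2)
A(H, W) = 3 + H (A(H, W) = 2 + ((H + 2) - 1) = 2 + ((2 + H) - 1) = 2 + (1 + H) = 3 + H)
(-9 + A(1, 1))*(-101) = (-9 + (3 + 1))*(-101) = (-9 + 4)*(-101) = -5*(-101) = 505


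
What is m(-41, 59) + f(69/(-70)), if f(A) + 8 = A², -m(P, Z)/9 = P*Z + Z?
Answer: 104041561/4900 ≈ 21233.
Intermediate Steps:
m(P, Z) = -9*Z - 9*P*Z (m(P, Z) = -9*(P*Z + Z) = -9*(Z + P*Z) = -9*Z - 9*P*Z)
f(A) = -8 + A²
m(-41, 59) + f(69/(-70)) = -9*59*(1 - 41) + (-8 + (69/(-70))²) = -9*59*(-40) + (-8 + (69*(-1/70))²) = 21240 + (-8 + (-69/70)²) = 21240 + (-8 + 4761/4900) = 21240 - 34439/4900 = 104041561/4900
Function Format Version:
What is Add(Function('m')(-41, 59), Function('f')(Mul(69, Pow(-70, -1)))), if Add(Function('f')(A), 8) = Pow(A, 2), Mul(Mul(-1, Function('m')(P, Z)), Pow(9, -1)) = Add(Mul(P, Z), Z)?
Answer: Rational(104041561, 4900) ≈ 21233.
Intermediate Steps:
Function('m')(P, Z) = Add(Mul(-9, Z), Mul(-9, P, Z)) (Function('m')(P, Z) = Mul(-9, Add(Mul(P, Z), Z)) = Mul(-9, Add(Z, Mul(P, Z))) = Add(Mul(-9, Z), Mul(-9, P, Z)))
Function('f')(A) = Add(-8, Pow(A, 2))
Add(Function('m')(-41, 59), Function('f')(Mul(69, Pow(-70, -1)))) = Add(Mul(-9, 59, Add(1, -41)), Add(-8, Pow(Mul(69, Pow(-70, -1)), 2))) = Add(Mul(-9, 59, -40), Add(-8, Pow(Mul(69, Rational(-1, 70)), 2))) = Add(21240, Add(-8, Pow(Rational(-69, 70), 2))) = Add(21240, Add(-8, Rational(4761, 4900))) = Add(21240, Rational(-34439, 4900)) = Rational(104041561, 4900)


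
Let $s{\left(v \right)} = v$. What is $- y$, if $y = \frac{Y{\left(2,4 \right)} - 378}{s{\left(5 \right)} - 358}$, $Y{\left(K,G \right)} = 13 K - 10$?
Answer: $- \frac{362}{353} \approx -1.0255$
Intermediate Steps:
$Y{\left(K,G \right)} = -10 + 13 K$
$y = \frac{362}{353}$ ($y = \frac{\left(-10 + 13 \cdot 2\right) - 378}{5 - 358} = \frac{\left(-10 + 26\right) - 378}{-353} = \left(16 - 378\right) \left(- \frac{1}{353}\right) = \left(-362\right) \left(- \frac{1}{353}\right) = \frac{362}{353} \approx 1.0255$)
$- y = \left(-1\right) \frac{362}{353} = - \frac{362}{353}$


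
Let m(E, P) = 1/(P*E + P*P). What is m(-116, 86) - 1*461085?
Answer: -1189599301/2580 ≈ -4.6109e+5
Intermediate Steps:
m(E, P) = 1/(P² + E*P) (m(E, P) = 1/(E*P + P²) = 1/(P² + E*P))
m(-116, 86) - 1*461085 = 1/(86*(-116 + 86)) - 1*461085 = (1/86)/(-30) - 461085 = (1/86)*(-1/30) - 461085 = -1/2580 - 461085 = -1189599301/2580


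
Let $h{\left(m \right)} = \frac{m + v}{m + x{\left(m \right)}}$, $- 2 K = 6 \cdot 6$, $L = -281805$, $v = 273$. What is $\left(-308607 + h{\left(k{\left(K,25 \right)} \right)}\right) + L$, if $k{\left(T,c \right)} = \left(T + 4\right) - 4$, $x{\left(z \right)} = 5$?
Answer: $- \frac{7675611}{13} \approx -5.9043 \cdot 10^{5}$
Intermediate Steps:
$K = -18$ ($K = - \frac{6 \cdot 6}{2} = \left(- \frac{1}{2}\right) 36 = -18$)
$k{\left(T,c \right)} = T$ ($k{\left(T,c \right)} = \left(4 + T\right) - 4 = T$)
$h{\left(m \right)} = \frac{273 + m}{5 + m}$ ($h{\left(m \right)} = \frac{m + 273}{m + 5} = \frac{273 + m}{5 + m}$)
$\left(-308607 + h{\left(k{\left(K,25 \right)} \right)}\right) + L = \left(-308607 + \frac{273 - 18}{5 - 18}\right) - 281805 = \left(-308607 + \frac{1}{-13} \cdot 255\right) - 281805 = \left(-308607 - \frac{255}{13}\right) - 281805 = - \frac{4012146}{13} - 281805 = - \frac{7675611}{13}$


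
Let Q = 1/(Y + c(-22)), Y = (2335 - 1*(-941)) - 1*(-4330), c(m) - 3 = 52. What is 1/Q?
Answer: 7661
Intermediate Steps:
c(m) = 55 (c(m) = 3 + 52 = 55)
Y = 7606 (Y = (2335 + 941) + 4330 = 3276 + 4330 = 7606)
Q = 1/7661 (Q = 1/(7606 + 55) = 1/7661 ≈ 0.00013053)
1/Q = 1/(1/7661) = 7661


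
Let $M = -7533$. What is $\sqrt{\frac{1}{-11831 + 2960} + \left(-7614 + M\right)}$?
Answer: $\frac{i \sqrt{1191987736098}}{8871} \approx 123.07 i$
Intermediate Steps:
$\sqrt{\frac{1}{-11831 + 2960} + \left(-7614 + M\right)} = \sqrt{\frac{1}{-11831 + 2960} - 15147} = \sqrt{\frac{1}{-8871} - 15147} = \sqrt{- \frac{1}{8871} - 15147} = \sqrt{- \frac{134369038}{8871}} = \frac{i \sqrt{1191987736098}}{8871}$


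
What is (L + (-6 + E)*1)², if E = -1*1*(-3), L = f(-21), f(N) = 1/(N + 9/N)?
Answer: 208849/22500 ≈ 9.2822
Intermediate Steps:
L = -7/150 (L = -21/(9 + (-21)²) = -21/(9 + 441) = -21/450 = -21*1/450 = -7/150 ≈ -0.046667)
E = 3 (E = -1*(-3) = 3)
(L + (-6 + E)*1)² = (-7/150 + (-6 + 3)*1)² = (-7/150 - 3*1)² = (-7/150 - 3)² = (-457/150)² = 208849/22500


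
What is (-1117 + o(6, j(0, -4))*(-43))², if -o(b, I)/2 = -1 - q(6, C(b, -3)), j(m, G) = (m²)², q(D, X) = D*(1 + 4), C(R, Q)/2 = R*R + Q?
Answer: 14311089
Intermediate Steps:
C(R, Q) = 2*Q + 2*R² (C(R, Q) = 2*(R*R + Q) = 2*(R² + Q) = 2*(Q + R²) = 2*Q + 2*R²)
q(D, X) = 5*D (q(D, X) = D*5 = 5*D)
j(m, G) = m⁴
o(b, I) = 62 (o(b, I) = -2*(-1 - 5*6) = -2*(-1 - 1*30) = -2*(-1 - 30) = -2*(-31) = 62)
(-1117 + o(6, j(0, -4))*(-43))² = (-1117 + 62*(-43))² = (-1117 - 2666)² = (-3783)² = 14311089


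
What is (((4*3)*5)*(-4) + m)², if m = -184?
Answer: 179776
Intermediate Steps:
(((4*3)*5)*(-4) + m)² = (((4*3)*5)*(-4) - 184)² = ((12*5)*(-4) - 184)² = (60*(-4) - 184)² = (-240 - 184)² = (-424)² = 179776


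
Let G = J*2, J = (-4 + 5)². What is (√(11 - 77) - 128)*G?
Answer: -256 + 2*I*√66 ≈ -256.0 + 16.248*I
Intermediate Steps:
J = 1 (J = 1² = 1)
G = 2 (G = 1*2 = 2)
(√(11 - 77) - 128)*G = (√(11 - 77) - 128)*2 = (√(-66) - 128)*2 = (I*√66 - 128)*2 = (-128 + I*√66)*2 = -256 + 2*I*√66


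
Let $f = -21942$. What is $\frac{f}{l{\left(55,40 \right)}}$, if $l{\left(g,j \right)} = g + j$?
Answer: $- \frac{21942}{95} \approx -230.97$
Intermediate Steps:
$\frac{f}{l{\left(55,40 \right)}} = - \frac{21942}{55 + 40} = - \frac{21942}{95}$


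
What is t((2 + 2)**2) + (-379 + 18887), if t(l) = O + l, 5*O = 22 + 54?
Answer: 92696/5 ≈ 18539.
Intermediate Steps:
O = 76/5 (O = (22 + 54)/5 = (1/5)*76 = 76/5 ≈ 15.200)
t(l) = 76/5 + l
t((2 + 2)**2) + (-379 + 18887) = (76/5 + (2 + 2)**2) + (-379 + 18887) = (76/5 + 4**2) + 18508 = (76/5 + 16) + 18508 = 156/5 + 18508 = 92696/5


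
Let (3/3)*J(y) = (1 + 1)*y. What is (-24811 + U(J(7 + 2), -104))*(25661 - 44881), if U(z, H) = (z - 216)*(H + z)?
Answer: 149589260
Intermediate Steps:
J(y) = 2*y (J(y) = (1 + 1)*y = 2*y)
U(z, H) = (-216 + z)*(H + z)
(-24811 + U(J(7 + 2), -104))*(25661 - 44881) = (-24811 + ((2*(7 + 2))² - 216*(-104) - 432*(7 + 2) - 208*(7 + 2)))*(25661 - 44881) = (-24811 + ((2*9)² + 22464 - 432*9 - 208*9))*(-19220) = (-24811 + (18² + 22464 - 216*18 - 104*18))*(-19220) = (-24811 + (324 + 22464 - 3888 - 1872))*(-19220) = (-24811 + 17028)*(-19220) = -7783*(-19220) = 149589260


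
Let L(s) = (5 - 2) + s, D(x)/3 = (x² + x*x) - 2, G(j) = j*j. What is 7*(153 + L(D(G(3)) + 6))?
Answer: 4494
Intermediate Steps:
G(j) = j²
D(x) = -6 + 6*x² (D(x) = 3*((x² + x*x) - 2) = 3*((x² + x²) - 2) = 3*(2*x² - 2) = 3*(-2 + 2*x²) = -6 + 6*x²)
L(s) = 3 + s
7*(153 + L(D(G(3)) + 6)) = 7*(153 + (3 + ((-6 + 6*(3²)²) + 6))) = 7*(153 + (3 + ((-6 + 6*9²) + 6))) = 7*(153 + (3 + ((-6 + 6*81) + 6))) = 7*(153 + (3 + ((-6 + 486) + 6))) = 7*(153 + (3 + (480 + 6))) = 7*(153 + (3 + 486)) = 7*(153 + 489) = 7*642 = 4494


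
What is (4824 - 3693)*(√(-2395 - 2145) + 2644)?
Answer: 2990364 + 2262*I*√1135 ≈ 2.9904e+6 + 76206.0*I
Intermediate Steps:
(4824 - 3693)*(√(-2395 - 2145) + 2644) = 1131*(√(-4540) + 2644) = 1131*(2*I*√1135 + 2644) = 1131*(2644 + 2*I*√1135) = 2990364 + 2262*I*√1135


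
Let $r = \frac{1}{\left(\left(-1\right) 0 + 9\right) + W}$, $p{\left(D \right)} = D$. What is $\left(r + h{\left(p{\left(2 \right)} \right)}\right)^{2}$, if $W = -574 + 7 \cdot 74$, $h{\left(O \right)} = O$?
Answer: $\frac{8649}{2209} \approx 3.9153$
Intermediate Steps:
$W = -56$ ($W = -574 + 518 = -56$)
$r = - \frac{1}{47}$ ($r = \frac{1}{\left(\left(-1\right) 0 + 9\right) - 56} = \frac{1}{\left(0 + 9\right) - 56} = \frac{1}{9 - 56} = \frac{1}{-47} = - \frac{1}{47} \approx -0.021277$)
$\left(r + h{\left(p{\left(2 \right)} \right)}\right)^{2} = \left(- \frac{1}{47} + 2\right)^{2} = \left(\frac{93}{47}\right)^{2} = \frac{8649}{2209}$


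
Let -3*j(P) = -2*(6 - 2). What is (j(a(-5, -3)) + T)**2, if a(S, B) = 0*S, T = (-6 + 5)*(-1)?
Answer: 121/9 ≈ 13.444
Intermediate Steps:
T = 1 (T = -1*(-1) = 1)
a(S, B) = 0
j(P) = 8/3 (j(P) = -(-2)*(6 - 2)/3 = -(-2)*4/3 = -1/3*(-8) = 8/3)
(j(a(-5, -3)) + T)**2 = (8/3 + 1)**2 = (11/3)**2 = 121/9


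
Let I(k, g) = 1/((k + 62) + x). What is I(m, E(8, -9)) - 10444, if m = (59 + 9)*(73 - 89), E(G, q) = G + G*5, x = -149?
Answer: -12271701/1175 ≈ -10444.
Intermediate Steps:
E(G, q) = 6*G (E(G, q) = G + 5*G = 6*G)
m = -1088 (m = 68*(-16) = -1088)
I(k, g) = 1/(-87 + k) (I(k, g) = 1/((k + 62) - 149) = 1/((62 + k) - 149) = 1/(-87 + k))
I(m, E(8, -9)) - 10444 = 1/(-87 - 1088) - 10444 = 1/(-1175) - 10444 = -1/1175 - 10444 = -12271701/1175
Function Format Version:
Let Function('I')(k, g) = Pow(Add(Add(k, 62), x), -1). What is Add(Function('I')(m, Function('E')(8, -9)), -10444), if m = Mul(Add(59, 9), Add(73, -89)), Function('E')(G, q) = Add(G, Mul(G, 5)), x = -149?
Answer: Rational(-12271701, 1175) ≈ -10444.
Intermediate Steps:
Function('E')(G, q) = Mul(6, G) (Function('E')(G, q) = Add(G, Mul(5, G)) = Mul(6, G))
m = -1088 (m = Mul(68, -16) = -1088)
Function('I')(k, g) = Pow(Add(-87, k), -1) (Function('I')(k, g) = Pow(Add(Add(k, 62), -149), -1) = Pow(Add(Add(62, k), -149), -1) = Pow(Add(-87, k), -1))
Add(Function('I')(m, Function('E')(8, -9)), -10444) = Add(Pow(Add(-87, -1088), -1), -10444) = Add(Pow(-1175, -1), -10444) = Add(Rational(-1, 1175), -10444) = Rational(-12271701, 1175)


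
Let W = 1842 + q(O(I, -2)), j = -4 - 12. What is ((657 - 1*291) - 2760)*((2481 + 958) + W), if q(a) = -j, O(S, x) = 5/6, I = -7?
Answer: -12681018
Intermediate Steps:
j = -16
O(S, x) = 5/6 (O(S, x) = 5*(1/6) = 5/6)
q(a) = 16 (q(a) = -1*(-16) = 16)
W = 1858 (W = 1842 + 16 = 1858)
((657 - 1*291) - 2760)*((2481 + 958) + W) = ((657 - 1*291) - 2760)*((2481 + 958) + 1858) = ((657 - 291) - 2760)*(3439 + 1858) = (366 - 2760)*5297 = -2394*5297 = -12681018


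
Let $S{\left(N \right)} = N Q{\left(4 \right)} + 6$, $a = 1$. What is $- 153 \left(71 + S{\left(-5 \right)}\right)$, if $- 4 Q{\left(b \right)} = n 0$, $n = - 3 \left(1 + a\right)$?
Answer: $-11781$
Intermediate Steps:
$n = -6$ ($n = - 3 \left(1 + 1\right) = \left(-3\right) 2 = -6$)
$Q{\left(b \right)} = 0$ ($Q{\left(b \right)} = - \frac{\left(-6\right) 0}{4} = \left(- \frac{1}{4}\right) 0 = 0$)
$S{\left(N \right)} = 6$ ($S{\left(N \right)} = N 0 + 6 = 0 + 6 = 6$)
$- 153 \left(71 + S{\left(-5 \right)}\right) = - 153 \left(71 + 6\right) = \left(-153\right) 77 = -11781$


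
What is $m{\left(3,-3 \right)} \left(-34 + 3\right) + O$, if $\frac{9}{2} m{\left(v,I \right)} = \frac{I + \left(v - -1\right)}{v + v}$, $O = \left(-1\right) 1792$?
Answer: $- \frac{48415}{27} \approx -1793.1$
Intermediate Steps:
$O = -1792$
$m{\left(v,I \right)} = \frac{1 + I + v}{9 v}$ ($m{\left(v,I \right)} = \frac{2 \frac{I + \left(v - -1\right)}{v + v}}{9} = \frac{2 \frac{I + \left(v + 1\right)}{2 v}}{9} = \frac{2 \left(I + \left(1 + v\right)\right) \frac{1}{2 v}}{9} = \frac{2 \left(1 + I + v\right) \frac{1}{2 v}}{9} = \frac{2 \frac{1 + I + v}{2 v}}{9} = \frac{1 + I + v}{9 v}$)
$m{\left(3,-3 \right)} \left(-34 + 3\right) + O = \frac{1 - 3 + 3}{9 \cdot 3} \left(-34 + 3\right) - 1792 = \frac{1}{9} \cdot \frac{1}{3} \cdot 1 \left(-31\right) - 1792 = \frac{1}{27} \left(-31\right) - 1792 = - \frac{31}{27} - 1792 = - \frac{48415}{27}$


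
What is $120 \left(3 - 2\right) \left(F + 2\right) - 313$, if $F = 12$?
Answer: $1367$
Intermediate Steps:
$120 \left(3 - 2\right) \left(F + 2\right) - 313 = 120 \left(3 - 2\right) \left(12 + 2\right) - 313 = 120 \left(3 - 2\right) 14 - 313 = 120 \cdot 1 \cdot 14 - 313 = 120 \cdot 14 - 313 = 1680 - 313 = 1367$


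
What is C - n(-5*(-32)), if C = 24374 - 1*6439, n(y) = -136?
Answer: 18071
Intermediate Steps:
C = 17935 (C = 24374 - 6439 = 17935)
C - n(-5*(-32)) = 17935 - 1*(-136) = 17935 + 136 = 18071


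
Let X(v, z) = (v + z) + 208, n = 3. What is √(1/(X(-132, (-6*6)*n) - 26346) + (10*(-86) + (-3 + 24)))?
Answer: I*√4824589174/2398 ≈ 28.965*I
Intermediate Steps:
X(v, z) = 208 + v + z
√(1/(X(-132, (-6*6)*n) - 26346) + (10*(-86) + (-3 + 24))) = √(1/((208 - 132 - 6*6*3) - 26346) + (10*(-86) + (-3 + 24))) = √(1/((208 - 132 - 36*3) - 26346) + (-860 + 21)) = √(1/((208 - 132 - 108) - 26346) - 839) = √(1/(-32 - 26346) - 839) = √(1/(-26378) - 839) = √(-1/26378 - 839) = √(-22131143/26378) = I*√4824589174/2398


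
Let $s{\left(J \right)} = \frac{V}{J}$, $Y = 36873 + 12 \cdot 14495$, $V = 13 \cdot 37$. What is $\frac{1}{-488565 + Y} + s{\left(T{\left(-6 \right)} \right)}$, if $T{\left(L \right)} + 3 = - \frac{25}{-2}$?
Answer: $\frac{267197405}{5277288} \approx 50.632$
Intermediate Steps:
$T{\left(L \right)} = \frac{19}{2}$ ($T{\left(L \right)} = -3 - \frac{25}{-2} = -3 - - \frac{25}{2} = -3 + \frac{25}{2} = \frac{19}{2}$)
$V = 481$
$Y = 210813$ ($Y = 36873 + 173940 = 210813$)
$s{\left(J \right)} = \frac{481}{J}$
$\frac{1}{-488565 + Y} + s{\left(T{\left(-6 \right)} \right)} = \frac{1}{-488565 + 210813} + \frac{481}{\frac{19}{2}} = \frac{1}{-277752} + 481 \cdot \frac{2}{19} = - \frac{1}{277752} + \frac{962}{19} = \frac{267197405}{5277288}$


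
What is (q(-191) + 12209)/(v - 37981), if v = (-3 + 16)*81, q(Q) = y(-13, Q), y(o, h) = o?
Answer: -3049/9232 ≈ -0.33026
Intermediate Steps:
q(Q) = -13
v = 1053 (v = 13*81 = 1053)
(q(-191) + 12209)/(v - 37981) = (-13 + 12209)/(1053 - 37981) = 12196/(-36928) = 12196*(-1/36928) = -3049/9232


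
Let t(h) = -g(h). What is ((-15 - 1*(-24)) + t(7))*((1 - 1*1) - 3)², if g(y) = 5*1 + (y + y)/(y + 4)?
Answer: 270/11 ≈ 24.545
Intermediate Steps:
g(y) = 5 + 2*y/(4 + y) (g(y) = 5 + (2*y)/(4 + y) = 5 + 2*y/(4 + y))
t(h) = -(20 + 7*h)/(4 + h)
((-15 - 1*(-24)) + t(7))*((1 - 1*1) - 3)² = ((-15 - 1*(-24)) + (-20 - 7*7)/(4 + 7))*((1 - 1*1) - 3)² = ((-15 + 24) + (-20 - 49)/11)*((1 - 1) - 3)² = (9 + (1/11)*(-69))*(0 - 3)² = (9 - 69/11)*(-3)² = (30/11)*9 = 270/11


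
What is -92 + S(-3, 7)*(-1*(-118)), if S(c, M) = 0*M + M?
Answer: 734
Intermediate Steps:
S(c, M) = M (S(c, M) = 0 + M = M)
-92 + S(-3, 7)*(-1*(-118)) = -92 + 7*(-1*(-118)) = -92 + 7*118 = -92 + 826 = 734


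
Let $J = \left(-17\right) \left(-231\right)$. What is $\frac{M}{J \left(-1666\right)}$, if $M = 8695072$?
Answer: $- \frac{4347536}{3271191} \approx -1.329$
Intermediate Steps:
$J = 3927$
$\frac{M}{J \left(-1666\right)} = \frac{8695072}{3927 \left(-1666\right)} = \frac{8695072}{-6542382} = 8695072 \left(- \frac{1}{6542382}\right) = - \frac{4347536}{3271191}$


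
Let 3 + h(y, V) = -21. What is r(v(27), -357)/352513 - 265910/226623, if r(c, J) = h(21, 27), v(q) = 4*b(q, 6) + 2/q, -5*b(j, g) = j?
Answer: -93742170782/79887553599 ≈ -1.1734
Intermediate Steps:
h(y, V) = -24 (h(y, V) = -3 - 21 = -24)
b(j, g) = -j/5
v(q) = 2/q - 4*q/5 (v(q) = 4*(-q/5) + 2/q = -4*q/5 + 2/q = 2/q - 4*q/5)
r(c, J) = -24
r(v(27), -357)/352513 - 265910/226623 = -24/352513 - 265910/226623 = -93742170782/79887553599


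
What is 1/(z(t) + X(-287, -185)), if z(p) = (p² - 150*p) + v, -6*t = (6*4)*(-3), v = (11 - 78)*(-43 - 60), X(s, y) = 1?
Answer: 1/5246 ≈ 0.00019062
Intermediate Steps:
v = 6901 (v = -67*(-103) = 6901)
t = 12 (t = -6*4*(-3)/6 = -4*(-3) = -⅙*(-72) = 12)
z(p) = 6901 + p² - 150*p (z(p) = (p² - 150*p) + 6901 = 6901 + p² - 150*p)
1/(z(t) + X(-287, -185)) = 1/((6901 + 12² - 150*12) + 1) = 1/((6901 + 144 - 1800) + 1) = 1/(5245 + 1) = 1/5246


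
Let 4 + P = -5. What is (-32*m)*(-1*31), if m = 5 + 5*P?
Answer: -39680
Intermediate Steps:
P = -9 (P = -4 - 5 = -9)
m = -40 (m = 5 + 5*(-9) = 5 - 45 = -40)
(-32*m)*(-1*31) = (-32*(-40))*(-1*31) = 1280*(-31) = -39680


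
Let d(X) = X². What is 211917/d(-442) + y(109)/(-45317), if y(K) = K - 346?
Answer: 9649743957/8853310388 ≈ 1.0900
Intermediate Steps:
y(K) = -346 + K
211917/d(-442) + y(109)/(-45317) = 211917/((-442)²) + (-346 + 109)/(-45317) = 211917/195364 - 237*(-1/45317) = 211917*(1/195364) + 237/45317 = 211917/195364 + 237/45317 = 9649743957/8853310388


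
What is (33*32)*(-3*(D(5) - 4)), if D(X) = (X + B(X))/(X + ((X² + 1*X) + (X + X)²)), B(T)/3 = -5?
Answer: 38720/3 ≈ 12907.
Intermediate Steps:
B(T) = -15 (B(T) = 3*(-5) = -15)
D(X) = (-15 + X)/(2*X + 5*X²) (D(X) = (X - 15)/(X + ((X² + 1*X) + (X + X)²)) = (-15 + X)/(X + ((X² + X) + (2*X)²)) = (-15 + X)/(X + ((X + X²) + 4*X²)) = (-15 + X)/(X + (X + 5*X²)) = (-15 + X)/(2*X + 5*X²))
(33*32)*(-3*(D(5) - 4)) = (33*32)*(-3*((-15 + 5)/(5*(2 + 5*5)) - 4)) = 1056*(-3*((⅕)*(-10)/(2 + 25) - 4)) = 1056*(-3*((⅕)*(-10)/27 - 4)) = 1056*(-3*((⅕)*(1/27)*(-10) - 4)) = 1056*(-3*(-2/27 - 4)) = 1056*(-3*(-110/27)) = 1056*(110/9) = 38720/3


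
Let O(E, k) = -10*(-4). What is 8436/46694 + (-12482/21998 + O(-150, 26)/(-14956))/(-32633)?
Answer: 153007427063441/846827645236403 ≈ 0.18068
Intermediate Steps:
O(E, k) = 40
8436/46694 + (-12482/21998 + O(-150, 26)/(-14956))/(-32633) = 8436/46694 + (-12482/21998 + 40/(-14956))/(-32633) = 8436*(1/46694) + (-12482*1/21998 + 40*(-1/14956))*(-1/32633) = 114/631 + (-6241/10999 - 10/3739)*(-1/32633) = 114/631 - 23445089/41125261*(-1/32633) = 114/631 + 23445089/1342040642213 = 153007427063441/846827645236403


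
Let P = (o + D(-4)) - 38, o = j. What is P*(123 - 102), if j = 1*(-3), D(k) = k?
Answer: -945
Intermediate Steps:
j = -3
o = -3
P = -45 (P = (-3 - 4) - 38 = -7 - 38 = -45)
P*(123 - 102) = -45*(123 - 102) = -45*21 = -945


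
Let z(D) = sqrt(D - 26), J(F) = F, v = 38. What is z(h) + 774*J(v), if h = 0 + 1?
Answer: 29412 + 5*I ≈ 29412.0 + 5.0*I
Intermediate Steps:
h = 1
z(D) = sqrt(-26 + D)
z(h) + 774*J(v) = sqrt(-26 + 1) + 774*38 = sqrt(-25) + 29412 = 5*I + 29412 = 29412 + 5*I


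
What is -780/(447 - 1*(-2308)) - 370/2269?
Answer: -557834/1250219 ≈ -0.44619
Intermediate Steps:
-780/(447 - 1*(-2308)) - 370/2269 = -780/(447 + 2308) - 370*1/2269 = -780/2755 - 370/2269 = -780*1/2755 - 370/2269 = -156/551 - 370/2269 = -557834/1250219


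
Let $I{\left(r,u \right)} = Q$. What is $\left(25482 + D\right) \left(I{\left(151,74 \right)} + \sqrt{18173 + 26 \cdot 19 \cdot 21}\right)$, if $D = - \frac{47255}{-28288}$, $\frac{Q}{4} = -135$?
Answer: $- \frac{7486083045}{544} + \frac{55452467 \sqrt{28547}}{2176} \approx -9.4555 \cdot 10^{6}$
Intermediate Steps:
$Q = -540$ ($Q = 4 \left(-135\right) = -540$)
$I{\left(r,u \right)} = -540$
$D = \frac{3635}{2176}$ ($D = \left(-47255\right) \left(- \frac{1}{28288}\right) = \frac{3635}{2176} \approx 1.6705$)
$\left(25482 + D\right) \left(I{\left(151,74 \right)} + \sqrt{18173 + 26 \cdot 19 \cdot 21}\right) = \left(25482 + \frac{3635}{2176}\right) \left(-540 + \sqrt{18173 + 26 \cdot 19 \cdot 21}\right) = \frac{55452467 \left(-540 + \sqrt{18173 + 494 \cdot 21}\right)}{2176} = \frac{55452467 \left(-540 + \sqrt{18173 + 10374}\right)}{2176} = \frac{55452467 \left(-540 + \sqrt{28547}\right)}{2176} = - \frac{7486083045}{544} + \frac{55452467 \sqrt{28547}}{2176}$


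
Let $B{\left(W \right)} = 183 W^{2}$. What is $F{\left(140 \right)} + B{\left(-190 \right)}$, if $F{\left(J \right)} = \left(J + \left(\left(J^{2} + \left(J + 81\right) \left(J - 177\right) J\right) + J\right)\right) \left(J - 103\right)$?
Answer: $-35015000$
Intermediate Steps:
$F{\left(J \right)} = \left(-103 + J\right) \left(J^{2} + 2 J + J \left(-177 + J\right) \left(81 + J\right)\right)$ ($F{\left(J \right)} = \left(J + \left(\left(J^{2} + \left(81 + J\right) \left(-177 + J\right) J\right) + J\right)\right) \left(-103 + J\right) = \left(J + \left(\left(J^{2} + \left(-177 + J\right) \left(81 + J\right) J\right) + J\right)\right) \left(-103 + J\right) = \left(J + \left(\left(J^{2} + J \left(-177 + J\right) \left(81 + J\right)\right) + J\right)\right) \left(-103 + J\right) = \left(J + \left(J + J^{2} + J \left(-177 + J\right) \left(81 + J\right)\right)\right) \left(-103 + J\right) = \left(J^{2} + 2 J + J \left(-177 + J\right) \left(81 + J\right)\right) \left(-103 + J\right) = \left(-103 + J\right) \left(J^{2} + 2 J + J \left(-177 + J\right) \left(81 + J\right)\right)$)
$F{\left(140 \right)} + B{\left(-190 \right)} = 140 \left(1476505 + 140^{3} - 637000 - 198 \cdot 140^{2}\right) + 183 \left(-190\right)^{2} = 140 \left(1476505 + 2744000 - 637000 - 3880800\right) + 183 \cdot 36100 = 140 \left(1476505 + 2744000 - 637000 - 3880800\right) + 6606300 = 140 \left(-297295\right) + 6606300 = -41621300 + 6606300 = -35015000$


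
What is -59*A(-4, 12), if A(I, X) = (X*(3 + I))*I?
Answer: -2832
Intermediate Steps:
A(I, X) = I*X*(3 + I)
-59*A(-4, 12) = -(-236)*12*(3 - 4) = -(-236)*12*(-1) = -59*48 = -2832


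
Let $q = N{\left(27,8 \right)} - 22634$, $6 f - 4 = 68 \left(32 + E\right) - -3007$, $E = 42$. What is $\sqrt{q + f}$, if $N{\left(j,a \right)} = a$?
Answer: $\frac{i \sqrt{85142}}{2} \approx 145.9 i$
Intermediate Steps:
$f = \frac{2681}{2}$ ($f = \frac{2}{3} + \frac{68 \left(32 + 42\right) - -3007}{6} = \frac{2}{3} + \frac{68 \cdot 74 + 3007}{6} = \frac{2}{3} + \frac{5032 + 3007}{6} = \frac{2}{3} + \frac{1}{6} \cdot 8039 = \frac{2}{3} + \frac{8039}{6} = \frac{2681}{2} \approx 1340.5$)
$q = -22626$ ($q = 8 - 22634 = -22626$)
$\sqrt{q + f} = \sqrt{-22626 + \frac{2681}{2}} = \sqrt{- \frac{42571}{2}} = \frac{i \sqrt{85142}}{2}$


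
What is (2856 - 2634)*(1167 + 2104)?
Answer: 726162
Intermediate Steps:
(2856 - 2634)*(1167 + 2104) = 222*3271 = 726162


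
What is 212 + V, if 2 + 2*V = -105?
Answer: 317/2 ≈ 158.50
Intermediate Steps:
V = -107/2 (V = -1 + (1/2)*(-105) = -1 - 105/2 = -107/2 ≈ -53.500)
212 + V = 212 - 107/2 = 317/2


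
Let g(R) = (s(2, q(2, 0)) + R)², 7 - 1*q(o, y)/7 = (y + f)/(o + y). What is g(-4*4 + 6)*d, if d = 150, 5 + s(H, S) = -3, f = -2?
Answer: 48600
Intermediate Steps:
q(o, y) = 49 - 7*(-2 + y)/(o + y) (q(o, y) = 49 - 7*(y - 2)/(o + y) = 49 - 7*(-2 + y)/(o + y))
s(H, S) = -8 (s(H, S) = -5 - 3 = -8)
g(R) = (-8 + R)²
g(-4*4 + 6)*d = (-8 + (-4*4 + 6))²*150 = (-8 + (-16 + 6))²*150 = (-8 - 10)²*150 = (-18)²*150 = 324*150 = 48600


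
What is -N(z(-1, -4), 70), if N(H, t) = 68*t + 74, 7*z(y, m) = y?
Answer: -4834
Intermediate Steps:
z(y, m) = y/7
N(H, t) = 74 + 68*t
-N(z(-1, -4), 70) = -(74 + 68*70) = -(74 + 4760) = -1*4834 = -4834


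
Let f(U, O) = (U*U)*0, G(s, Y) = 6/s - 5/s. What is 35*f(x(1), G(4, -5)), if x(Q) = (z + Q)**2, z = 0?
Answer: 0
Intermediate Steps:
G(s, Y) = 1/s
x(Q) = Q**2 (x(Q) = (0 + Q)**2 = Q**2)
f(U, O) = 0 (f(U, O) = U**2*0 = 0)
35*f(x(1), G(4, -5)) = 35*0 = 0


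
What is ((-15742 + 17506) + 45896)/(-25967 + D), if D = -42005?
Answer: -11915/16993 ≈ -0.70117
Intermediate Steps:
((-15742 + 17506) + 45896)/(-25967 + D) = ((-15742 + 17506) + 45896)/(-25967 - 42005) = (1764 + 45896)/(-67972) = 47660*(-1/67972) = -11915/16993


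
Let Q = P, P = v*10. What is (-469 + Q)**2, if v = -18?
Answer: 421201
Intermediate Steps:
P = -180 (P = -18*10 = -180)
Q = -180
(-469 + Q)**2 = (-469 - 180)**2 = (-649)**2 = 421201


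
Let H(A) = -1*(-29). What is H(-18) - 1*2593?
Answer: -2564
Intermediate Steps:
H(A) = 29
H(-18) - 1*2593 = 29 - 1*2593 = 29 - 2593 = -2564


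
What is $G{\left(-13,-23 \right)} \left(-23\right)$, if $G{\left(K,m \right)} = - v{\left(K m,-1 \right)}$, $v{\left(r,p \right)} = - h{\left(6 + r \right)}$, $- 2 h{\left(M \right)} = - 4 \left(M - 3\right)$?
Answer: $-13892$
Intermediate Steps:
$h{\left(M \right)} = -6 + 2 M$ ($h{\left(M \right)} = - \frac{\left(-4\right) \left(M - 3\right)}{2} = - \frac{\left(-4\right) \left(-3 + M\right)}{2} = - \frac{12 - 4 M}{2} = -6 + 2 M$)
$v{\left(r,p \right)} = -6 - 2 r$ ($v{\left(r,p \right)} = - (-6 + 2 \left(6 + r\right)) = - (-6 + \left(12 + 2 r\right)) = - (6 + 2 r) = -6 - 2 r$)
$G{\left(K,m \right)} = 6 + 2 K m$ ($G{\left(K,m \right)} = - (-6 - 2 K m) = 6 + 2 K m$)
$G{\left(-13,-23 \right)} \left(-23\right) = \left(6 + 2 \left(-13\right) \left(-23\right)\right) \left(-23\right) = \left(6 + 598\right) \left(-23\right) = 604 \left(-23\right) = -13892$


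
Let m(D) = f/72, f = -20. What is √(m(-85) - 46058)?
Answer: I*√1658098/6 ≈ 214.61*I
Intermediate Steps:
m(D) = -5/18 (m(D) = -20/72 = -20*1/72 = -5/18)
√(m(-85) - 46058) = √(-5/18 - 46058) = √(-829049/18) = I*√1658098/6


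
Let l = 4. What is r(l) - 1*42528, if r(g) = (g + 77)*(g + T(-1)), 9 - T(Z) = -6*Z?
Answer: -41961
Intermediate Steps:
T(Z) = 9 + 6*Z (T(Z) = 9 - (-6)*Z = 9 + 6*Z)
r(g) = (3 + g)*(77 + g) (r(g) = (g + 77)*(g + (9 + 6*(-1))) = (77 + g)*(g + (9 - 6)) = (77 + g)*(g + 3) = (77 + g)*(3 + g) = (3 + g)*(77 + g))
r(l) - 1*42528 = (231 + 4**2 + 80*4) - 1*42528 = (231 + 16 + 320) - 42528 = 567 - 42528 = -41961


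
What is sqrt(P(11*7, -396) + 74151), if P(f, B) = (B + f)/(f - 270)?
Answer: sqrt(2762112166)/193 ≈ 272.31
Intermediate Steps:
P(f, B) = (B + f)/(-270 + f)
sqrt(P(11*7, -396) + 74151) = sqrt((-396 + 11*7)/(-270 + 11*7) + 74151) = sqrt((-396 + 77)/(-270 + 77) + 74151) = sqrt(-319/(-193) + 74151) = sqrt(-1/193*(-319) + 74151) = sqrt(319/193 + 74151) = sqrt(14311462/193) = sqrt(2762112166)/193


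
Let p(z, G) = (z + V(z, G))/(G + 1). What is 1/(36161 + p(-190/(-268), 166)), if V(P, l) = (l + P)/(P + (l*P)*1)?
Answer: 355026970/12838134762771 ≈ 2.7654e-5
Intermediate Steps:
V(P, l) = (P + l)/(P + P*l) (V(P, l) = (P + l)/(P + (P*l)*1) = (P + l)/(P + P*l))
p(z, G) = (z + (G + z)/(z*(1 + G)))/(1 + G) (p(z, G) = (z + (z + G)/(z*(1 + G)))/(G + 1) = (z + (G + z)/(z*(1 + G)))/(1 + G))
1/(36161 + p(-190/(-268), 166)) = 1/(36161 + (166 - 190/(-268) + (-190/(-268))²*(1 + 166))/(((-190/(-268)))*(1 + 166)²)) = 1/(36161 + (166 - 190*(-1/268) + (-190*(-1/268))²*167)/(-190*(-1/268)*167²)) = 1/(36161 + (1/27889)*(166 + 95/134 + (95/134)²*167)/(95/134)) = 1/(36161 + (134/95)*(1/27889)*(166 + 95/134 + (9025/17956)*167)) = 1/(36161 + (134/95)*(1/27889)*(166 + 95/134 + 1507175/17956)) = 1/(36161 + (134/95)*(1/27889)*(4500601/17956)) = 1/(36161 + 4500601/355026970) = 1/(12838134762771/355026970) = 355026970/12838134762771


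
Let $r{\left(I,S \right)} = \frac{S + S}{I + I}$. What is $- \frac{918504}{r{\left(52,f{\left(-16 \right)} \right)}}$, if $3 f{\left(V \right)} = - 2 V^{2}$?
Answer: $\frac{4477707}{16} \approx 2.7986 \cdot 10^{5}$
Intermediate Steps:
$f{\left(V \right)} = - \frac{2 V^{2}}{3}$ ($f{\left(V \right)} = \frac{\left(-2\right) V^{2}}{3} = - \frac{2 V^{2}}{3}$)
$r{\left(I,S \right)} = \frac{S}{I}$ ($r{\left(I,S \right)} = \frac{2 S}{2 I} = 2 S \frac{1}{2 I} = \frac{S}{I}$)
$- \frac{918504}{r{\left(52,f{\left(-16 \right)} \right)}} = - \frac{918504}{- \frac{2 \left(-16\right)^{2}}{3} \cdot \frac{1}{52}} = - \frac{918504}{\left(- \frac{2}{3}\right) 256 \cdot \frac{1}{52}} = - \frac{918504}{\left(- \frac{512}{3}\right) \frac{1}{52}} = - \frac{918504}{- \frac{128}{39}} = \left(-918504\right) \left(- \frac{39}{128}\right) = \frac{4477707}{16}$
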